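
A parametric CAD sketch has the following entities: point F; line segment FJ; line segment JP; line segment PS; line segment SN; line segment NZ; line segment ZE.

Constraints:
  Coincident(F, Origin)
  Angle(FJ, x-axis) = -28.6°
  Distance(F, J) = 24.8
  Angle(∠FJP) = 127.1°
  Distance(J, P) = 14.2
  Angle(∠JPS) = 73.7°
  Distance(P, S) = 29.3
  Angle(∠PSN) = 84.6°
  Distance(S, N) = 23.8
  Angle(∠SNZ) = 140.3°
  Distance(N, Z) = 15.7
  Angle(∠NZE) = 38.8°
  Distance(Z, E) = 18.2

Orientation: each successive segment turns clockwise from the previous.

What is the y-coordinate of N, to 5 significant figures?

1.2321

F is at the origin; FJ runs at -28.6° with length 24.8, so J = (21.774, -11.872). ∠FJP = 127.1° gives JP at -81.500° from the x-axis; with |JP| = 14.2, P = (23.873, -25.916). ∠JPS = 73.7° gives PS at 172.20° from the x-axis; with |PS| = 29.3, S = (-5.1560, -21.939). ∠PSN = 84.6° gives SN at 76.800° from the x-axis; with |SN| = 23.8, N = (0.27871, 1.2321). So N.y = 1.2321.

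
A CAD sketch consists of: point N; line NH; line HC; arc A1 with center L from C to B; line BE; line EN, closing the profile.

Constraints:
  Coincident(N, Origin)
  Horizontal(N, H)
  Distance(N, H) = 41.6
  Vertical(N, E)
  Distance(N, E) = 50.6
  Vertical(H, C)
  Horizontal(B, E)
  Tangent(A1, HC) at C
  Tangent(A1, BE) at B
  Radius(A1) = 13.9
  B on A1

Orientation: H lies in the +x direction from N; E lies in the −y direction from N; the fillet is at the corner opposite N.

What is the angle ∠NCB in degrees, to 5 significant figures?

86.419°

N is at the origin; N and H share the same y with |NH| = 41.6 and H on the +x side, so H = (41.600, 0.0000). N and E share the same x with |NE| = 50.6 and E on the −y side, so E = (0.0000, -50.600). The virtual corner opposite N is at (41.600, -50.600). Since A1 is tangent to HC there, LC ⟂ HC and since A1 is tangent to BE there, LB ⟂ BE, with radius 13.9, so the center L sits 13.9 in from both sides at L = (27.700, -36.700). That places the tangent points at C = (41.600, -36.700) on HC and B = (27.700, -50.600) on BE. Then cos ∠NCB = CN·CB / (|CN||CB|), giving 86.419°.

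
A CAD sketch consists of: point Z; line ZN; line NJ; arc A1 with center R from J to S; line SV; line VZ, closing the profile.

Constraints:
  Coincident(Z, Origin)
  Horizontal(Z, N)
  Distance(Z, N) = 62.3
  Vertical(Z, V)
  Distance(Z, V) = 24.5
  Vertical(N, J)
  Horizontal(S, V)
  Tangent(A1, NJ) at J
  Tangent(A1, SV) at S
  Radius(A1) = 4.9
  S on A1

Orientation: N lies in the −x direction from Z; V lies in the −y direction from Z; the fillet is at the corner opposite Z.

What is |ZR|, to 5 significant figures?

60.654

Z is at the origin; Z and N share the same y with |ZN| = 62.3 and N on the −x side, so N = (-62.300, 0.0000). Z and V share the same x with |ZV| = 24.5 and V on the −y side, so V = (0.0000, -24.500). The virtual corner opposite Z is at (-62.300, -24.500). Tangency of A1 to NJ means the radius RJ is perpendicular to NJ and the tangent condition forces RS to be normal to SV, with radius 4.9, so the center R sits 4.9 in from both sides at R = (-57.400, -19.600). Then |ZR| = |R − Z| = 60.654.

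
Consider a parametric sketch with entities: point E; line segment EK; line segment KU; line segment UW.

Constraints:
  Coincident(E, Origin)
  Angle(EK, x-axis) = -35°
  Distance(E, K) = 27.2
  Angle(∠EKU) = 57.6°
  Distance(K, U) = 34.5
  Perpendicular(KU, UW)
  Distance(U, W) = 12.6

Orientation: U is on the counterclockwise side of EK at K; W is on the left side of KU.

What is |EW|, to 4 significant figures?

22.46

E is at the origin; EK runs at -35.0° with length 27.2, so K = 27.2·(cos -35.0°, sin -35.0°) = (22.28, -15.60). ∠EKU = 57.6°, so KU runs at -35.0° + (180° − 57.6°) = 87.40° from the x-axis; with |KU| = 34.5, U = K + 34.5·(cos 87.40°, sin 87.40°) = (23.85, 18.86). KU ⟂ UW; with |UW| = 12.6 on the left of KU, W = U + 12.6·(-0.9990, 0.04536) = (11.26, 19.43). Then |EW| = |W − E| = 22.46.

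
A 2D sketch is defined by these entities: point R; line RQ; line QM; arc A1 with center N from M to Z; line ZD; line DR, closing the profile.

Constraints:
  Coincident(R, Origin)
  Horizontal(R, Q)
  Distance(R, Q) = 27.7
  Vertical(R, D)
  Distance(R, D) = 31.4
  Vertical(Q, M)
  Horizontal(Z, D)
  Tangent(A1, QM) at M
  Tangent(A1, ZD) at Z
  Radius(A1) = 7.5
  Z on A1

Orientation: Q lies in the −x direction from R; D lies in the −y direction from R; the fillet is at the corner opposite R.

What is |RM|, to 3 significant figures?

36.6

R is at the origin; RQ is horizontal with |RQ| = 27.7 and Q on the −x side, so Q = (-27.7, 0.00). R and D share the same x with |RD| = 31.4 and D on the −y side, so D = (0.00, -31.4). The virtual corner opposite R is at (-27.7, -31.4). Tangency of A1 to QM means the radius NM is perpendicular to QM and the tangent condition forces NZ to be normal to ZD, with radius 7.5, so the center N sits 7.5 in from both sides at N = (-20.2, -23.9). That places the tangent points at M = (-27.7, -23.9) on QM and Z = (-20.2, -31.4) on ZD. Then |RM| = |M − R| = 36.6.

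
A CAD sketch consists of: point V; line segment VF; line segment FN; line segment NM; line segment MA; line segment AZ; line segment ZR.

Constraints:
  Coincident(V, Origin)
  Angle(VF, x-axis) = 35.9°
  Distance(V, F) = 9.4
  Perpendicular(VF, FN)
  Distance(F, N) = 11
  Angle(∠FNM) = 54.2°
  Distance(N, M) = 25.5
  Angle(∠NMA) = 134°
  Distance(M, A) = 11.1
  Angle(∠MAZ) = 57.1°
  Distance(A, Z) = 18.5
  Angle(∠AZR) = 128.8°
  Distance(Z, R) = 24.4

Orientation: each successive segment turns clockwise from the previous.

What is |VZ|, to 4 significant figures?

8.184

V is at the origin; VF runs at 35.9° with length 9.4, so F = (7.614, 5.512). VF ⟂ FN, so FN runs at -54.10°; with |FN| = 11.0, N = (14.06, -3.399). ∠FNM = 54.2° gives NM at -179.9° from the x-axis; with |NM| = 25.5, M = (-11.44, -3.443). ∠NMA = 134.0° gives MA at 134.1° from the x-axis; with |MA| = 11.1, A = (-19.16, 4.528). ∠MAZ = 57.1° gives AZ at 11.20° from the x-axis; with |AZ| = 18.5, Z = (-1.012, 8.121). Then |VZ| = |Z − V| = 8.184.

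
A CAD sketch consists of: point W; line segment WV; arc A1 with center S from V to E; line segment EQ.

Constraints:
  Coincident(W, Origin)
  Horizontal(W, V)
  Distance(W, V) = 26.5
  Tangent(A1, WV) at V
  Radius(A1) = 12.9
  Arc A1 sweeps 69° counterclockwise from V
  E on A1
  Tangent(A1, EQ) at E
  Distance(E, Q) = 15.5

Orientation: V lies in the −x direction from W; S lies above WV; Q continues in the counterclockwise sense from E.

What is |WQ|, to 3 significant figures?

24.4

W is at the origin; WV is horizontal with |WV| = 26.5 and V on the −x side, so V = (-26.5, 0.00). The tangent condition forces SV to be normal to WV, so S = V + (0, 12.9) = (-26.5, 12.9). On A1, V sits at bearing -90° from S; a 69° counterclockwise sweep puts E at bearing -21°, so E = S + 12.9·(cos -21°, sin -21°) = (-14.5, 8.28). A1 meets EQ tangentially, so SE is at right angles to EQ, so EQ runs along (−sin -21°, cos -21°); with |EQ| = 15.5, Q = (-8.90, 22.7). Then |WQ| = |Q − W| = 24.4.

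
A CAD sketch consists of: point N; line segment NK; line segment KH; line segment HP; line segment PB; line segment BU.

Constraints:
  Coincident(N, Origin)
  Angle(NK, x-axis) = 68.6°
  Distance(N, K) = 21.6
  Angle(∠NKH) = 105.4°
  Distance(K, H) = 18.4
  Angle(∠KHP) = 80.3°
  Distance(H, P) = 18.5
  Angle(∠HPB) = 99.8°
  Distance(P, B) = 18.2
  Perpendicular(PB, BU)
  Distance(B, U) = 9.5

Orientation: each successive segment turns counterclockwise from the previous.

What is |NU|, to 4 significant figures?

12.38

N is at the origin; NK runs at 68.6° with length 21.6, so K = (7.881, 20.11). ∠NKH = 105.4° gives KH at 143.2° from the x-axis; with |KH| = 18.4, H = (-6.852, 31.13). ∠KHP = 80.3° gives HP at -117.1° from the x-axis; with |HP| = 18.5, P = (-15.28, 14.66). ∠HPB = 99.8° gives PB at -36.90° from the x-axis; with |PB| = 18.2, B = (-0.7254, 3.736). PB ⟂ BU, so BU runs at 53.10°; with |BU| = 9.5, U = (4.979, 11.33). Then |NU| = |U − N| = 12.38.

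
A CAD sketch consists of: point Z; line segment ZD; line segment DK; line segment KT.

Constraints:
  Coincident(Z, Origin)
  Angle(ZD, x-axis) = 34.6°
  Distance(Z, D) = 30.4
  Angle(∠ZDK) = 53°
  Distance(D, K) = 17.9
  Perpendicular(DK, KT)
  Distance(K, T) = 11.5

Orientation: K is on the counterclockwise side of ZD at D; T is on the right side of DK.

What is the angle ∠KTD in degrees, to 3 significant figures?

57.3°

∠ZDK = 53.0°, so DK runs at 34.6° + (180° − 53.0°) = 162° from the x-axis; with |DK| = 17.9, K = D + 17.9·(cos 162°, sin 162°) = (8.04, 22.9). DK is perpendicular to KT; with |KT| = 11.5 on the right of DK, T = K + 11.5·(0.316, 0.949) = (11.7, 33.8). Then cos ∠KTD = TK·TD / (|TK||TD|), giving 57.3°.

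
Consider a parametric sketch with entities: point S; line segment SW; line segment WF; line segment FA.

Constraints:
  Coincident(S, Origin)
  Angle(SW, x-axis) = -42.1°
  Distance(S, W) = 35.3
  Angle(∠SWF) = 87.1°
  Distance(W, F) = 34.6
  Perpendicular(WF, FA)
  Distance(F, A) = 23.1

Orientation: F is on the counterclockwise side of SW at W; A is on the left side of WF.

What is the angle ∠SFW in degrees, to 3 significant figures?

47.1°

S is at the origin; SW runs at -42.1° with length 35.3, so W = 35.3·(cos -42.1°, sin -42.1°) = (26.2, -23.7). ∠SWF = 87.1°, so WF runs at -42.1° + (180° − 87.1°) = 50.8° from the x-axis; with |WF| = 34.6, F = W + 34.6·(cos 50.8°, sin 50.8°) = (48.1, 3.15). Then cos ∠SFW = FS·FW / (|FS||FW|), giving 47.1°.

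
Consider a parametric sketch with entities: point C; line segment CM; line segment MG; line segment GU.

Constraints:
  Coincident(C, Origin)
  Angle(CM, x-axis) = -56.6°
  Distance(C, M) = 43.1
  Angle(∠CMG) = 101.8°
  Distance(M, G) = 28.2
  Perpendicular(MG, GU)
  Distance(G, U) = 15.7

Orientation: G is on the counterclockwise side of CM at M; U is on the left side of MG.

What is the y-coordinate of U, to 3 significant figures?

-11.0

C is at the origin; CM runs at -56.6° with length 43.1, so M = 43.1·(cos -56.6°, sin -56.6°) = (23.7, -36.0). ∠CMG = 101.8°, so MG runs at -56.6° + (180° − 101.8°) = 21.6° from the x-axis; with |MG| = 28.2, G = M + 28.2·(cos 21.6°, sin 21.6°) = (49.9, -25.6). MG ⟂ GU; with |GU| = 15.7 on the left of MG, U = G + 15.7·(-0.368, 0.930) = (44.2, -11.0). So U.y = -11.0.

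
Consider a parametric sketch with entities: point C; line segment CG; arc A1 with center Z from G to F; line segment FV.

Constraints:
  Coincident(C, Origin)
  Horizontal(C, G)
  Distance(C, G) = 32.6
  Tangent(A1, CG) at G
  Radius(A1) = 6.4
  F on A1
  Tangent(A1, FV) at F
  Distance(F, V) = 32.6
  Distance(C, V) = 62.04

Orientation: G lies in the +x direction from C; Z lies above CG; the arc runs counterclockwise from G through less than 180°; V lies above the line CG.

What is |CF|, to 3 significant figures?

38.5

Checks: |ZF| = 6.400 ✓; ∠(ZF, FV) = 90.00° ✓; |FV| = 32.60 ✓; |CV| = 62.04 ✓.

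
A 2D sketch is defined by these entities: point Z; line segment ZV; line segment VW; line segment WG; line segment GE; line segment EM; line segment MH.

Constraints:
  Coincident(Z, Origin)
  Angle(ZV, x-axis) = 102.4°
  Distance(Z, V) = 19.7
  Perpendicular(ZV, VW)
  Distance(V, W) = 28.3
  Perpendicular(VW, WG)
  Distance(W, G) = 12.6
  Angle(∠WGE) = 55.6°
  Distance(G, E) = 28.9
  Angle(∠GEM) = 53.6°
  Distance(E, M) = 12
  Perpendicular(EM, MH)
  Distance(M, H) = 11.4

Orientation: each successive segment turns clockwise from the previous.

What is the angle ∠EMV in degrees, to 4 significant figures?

6.724°

∠WGE = 55.6° gives GE at 158.0° from the x-axis; with |GE| = 28.9, E = (-0.6804, 23.84). ∠GEM = 53.6° gives EM at 31.60° from the x-axis; with |EM| = 12.0, M = (9.540, 30.13). Then cos ∠EMV = ME·MV / (|ME||MV|), giving 6.724°.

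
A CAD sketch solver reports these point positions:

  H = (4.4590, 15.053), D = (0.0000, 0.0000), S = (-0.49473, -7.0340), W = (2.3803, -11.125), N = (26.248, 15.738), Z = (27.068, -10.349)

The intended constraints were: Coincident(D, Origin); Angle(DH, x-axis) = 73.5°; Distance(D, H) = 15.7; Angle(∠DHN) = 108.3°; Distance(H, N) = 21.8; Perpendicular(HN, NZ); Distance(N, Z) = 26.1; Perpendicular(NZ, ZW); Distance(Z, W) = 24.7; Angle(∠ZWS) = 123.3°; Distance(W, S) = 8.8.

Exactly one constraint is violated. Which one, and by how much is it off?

Distance(W, S) = 8.8 — off by 3.80.

D = (0.00, 0.00) ✓; DH at 73.50° ✓; |DH| = 15.70 ✓; ∠DHN = 108.3° ✓; |HN| = 21.80 ✓; ∠(HN, NZ) = 90.00° ✓; |NZ| = 26.10 ✓; ∠(NZ, ZW) = 90.00° ✓; |ZW| = 24.70 ✓; ∠ZWS = 123.3° ✓; |WS| = 5.000 ✗.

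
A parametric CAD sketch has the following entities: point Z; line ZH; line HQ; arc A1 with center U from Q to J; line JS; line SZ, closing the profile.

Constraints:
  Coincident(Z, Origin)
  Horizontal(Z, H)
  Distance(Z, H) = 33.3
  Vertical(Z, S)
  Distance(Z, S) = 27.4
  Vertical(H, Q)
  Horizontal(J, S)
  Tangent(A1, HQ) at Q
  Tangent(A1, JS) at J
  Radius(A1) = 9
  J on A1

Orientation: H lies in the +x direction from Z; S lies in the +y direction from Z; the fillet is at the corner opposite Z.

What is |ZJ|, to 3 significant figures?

36.6

Z is at the origin; ZH is horizontal with |ZH| = 33.3 and H on the +x side, so H = (33.3, 0.00). ZS is vertical with |ZS| = 27.4 and S on the +y side, so S = (0.00, 27.4). The virtual corner opposite Z is at (33.3, 27.4). Since A1 is tangent to HQ there, UQ ⟂ HQ and the tangent condition forces UJ to be normal to JS, with radius 9.0, so the center U sits 9.0 in from both sides at U = (24.3, 18.4). That places the tangent points at Q = (33.3, 18.4) on HQ and J = (24.3, 27.4) on JS. Then |ZJ| = |J − Z| = 36.6.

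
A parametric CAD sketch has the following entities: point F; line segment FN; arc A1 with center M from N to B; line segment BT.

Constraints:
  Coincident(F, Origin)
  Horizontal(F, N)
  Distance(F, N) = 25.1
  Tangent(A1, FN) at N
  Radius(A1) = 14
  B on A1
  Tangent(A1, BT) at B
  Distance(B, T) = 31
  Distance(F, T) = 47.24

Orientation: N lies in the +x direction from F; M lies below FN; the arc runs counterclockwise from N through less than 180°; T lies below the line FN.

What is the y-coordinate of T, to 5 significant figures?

-45.572

Checks: ∠(MN, NF) = 90.00° ✓; |MB| = 14.00 ✓; ∠(MB, BT) = 90.00° ✓; |BT| = 31.00 ✓; |FT| = 47.24 ✓.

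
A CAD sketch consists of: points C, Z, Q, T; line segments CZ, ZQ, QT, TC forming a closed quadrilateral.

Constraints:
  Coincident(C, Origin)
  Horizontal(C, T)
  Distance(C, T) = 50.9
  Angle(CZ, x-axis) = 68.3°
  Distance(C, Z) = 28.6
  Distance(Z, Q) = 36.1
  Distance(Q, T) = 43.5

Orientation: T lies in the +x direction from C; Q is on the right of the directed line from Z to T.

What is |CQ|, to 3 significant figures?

12.7

C is at the origin; C and T share the same y with |CT| = 50.9 and T in +x, so T = (50.9, 0). CZ runs at 68.3° with |CZ| = 28.6, so Z = (10.6, 26.6). Q is determined by |ZQ| = 36.1 and |QT| = 43.5 together: it lies at the intersection of circle(Z, 36.1) and circle(T, 43.5). With |ZT| = 48.3, the foot of the radical line on ZT is 18.0 from Z and the perpendicular offset is √(36.1² − 18.0²) = 31.3. Taking the right-of-ZT solution: Q = (8.44, -9.46).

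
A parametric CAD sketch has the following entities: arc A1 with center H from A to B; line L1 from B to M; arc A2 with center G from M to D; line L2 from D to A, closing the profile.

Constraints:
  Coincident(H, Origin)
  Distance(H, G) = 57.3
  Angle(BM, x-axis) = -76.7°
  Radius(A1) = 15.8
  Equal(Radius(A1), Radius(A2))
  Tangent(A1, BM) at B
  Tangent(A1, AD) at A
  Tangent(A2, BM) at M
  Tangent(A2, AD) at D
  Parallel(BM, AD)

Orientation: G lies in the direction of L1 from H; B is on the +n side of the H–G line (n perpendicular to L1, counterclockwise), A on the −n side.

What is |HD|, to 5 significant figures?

59.438

The slot axis is L1's direction at -76.7°, so u = (cos -76.7°, sin -76.7°) = (0.23005, -0.97318) and n = (−sin -76.7°, cos -76.7°) = (0.97318, 0.23005). H is at the origin and G lies 57.3 along u from H, so G = 57.3·u = (13.182, -55.763). Tangency of A1 to both parallel lines with radius 15.8 puts B and A at H ± 15.8·n: B = (15.376, 3.6348), A = (-15.376, -3.6348). Equal radii place M and D the same way about G: M = G + 15.8·n = (28.558, -52.128), D = G − 15.8·n = (-2.1944, -59.398). Then |HD| = |D − H| = 59.438.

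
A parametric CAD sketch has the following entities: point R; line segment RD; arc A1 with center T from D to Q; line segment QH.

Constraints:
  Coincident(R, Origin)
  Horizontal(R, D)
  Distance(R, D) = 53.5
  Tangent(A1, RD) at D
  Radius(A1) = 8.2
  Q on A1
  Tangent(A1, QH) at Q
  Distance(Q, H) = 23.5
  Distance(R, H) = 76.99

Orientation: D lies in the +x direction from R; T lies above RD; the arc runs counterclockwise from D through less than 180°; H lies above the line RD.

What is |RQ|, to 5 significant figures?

60.404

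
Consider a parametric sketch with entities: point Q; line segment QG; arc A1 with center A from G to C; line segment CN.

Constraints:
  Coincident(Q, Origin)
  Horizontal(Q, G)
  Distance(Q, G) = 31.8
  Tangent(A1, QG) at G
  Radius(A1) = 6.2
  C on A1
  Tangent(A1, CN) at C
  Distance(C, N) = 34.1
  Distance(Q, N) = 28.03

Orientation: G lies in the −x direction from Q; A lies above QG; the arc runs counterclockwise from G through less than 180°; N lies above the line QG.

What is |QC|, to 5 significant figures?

27.234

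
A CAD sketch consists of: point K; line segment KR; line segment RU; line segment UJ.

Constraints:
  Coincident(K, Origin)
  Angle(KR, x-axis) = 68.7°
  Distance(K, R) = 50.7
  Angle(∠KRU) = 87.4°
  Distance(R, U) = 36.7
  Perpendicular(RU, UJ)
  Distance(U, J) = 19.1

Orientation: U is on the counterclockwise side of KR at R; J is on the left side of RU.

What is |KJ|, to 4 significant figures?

46.68

K is at the origin; KR runs at 68.7° with length 50.7, so R = 50.7·(cos 68.7°, sin 68.7°) = (18.42, 47.24). ∠KRU = 87.4°, so RU runs at 68.7° + (180° − 87.4°) = 161.3° from the x-axis; with |RU| = 36.7, U = R + 36.7·(cos 161.3°, sin 161.3°) = (-16.35, 59.00). RU ⟂ UJ; with |UJ| = 19.1 on the left of RU, J = U + 19.1·(-0.3206, -0.9472) = (-22.47, 40.91). Then |KJ| = |J − K| = 46.68.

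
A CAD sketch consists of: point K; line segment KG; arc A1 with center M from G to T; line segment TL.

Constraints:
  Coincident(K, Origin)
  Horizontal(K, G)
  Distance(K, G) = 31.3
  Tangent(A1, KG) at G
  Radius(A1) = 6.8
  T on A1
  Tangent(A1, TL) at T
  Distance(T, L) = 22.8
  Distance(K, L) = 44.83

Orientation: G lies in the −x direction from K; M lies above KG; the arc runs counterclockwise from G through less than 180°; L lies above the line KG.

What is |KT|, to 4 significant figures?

26.55

Checks: ∠(MG, GK) = 90.00° ✓; |MT| = 6.800 ✓; ∠(MT, TL) = 90.00° ✓; |TL| = 22.80 ✓; |KL| = 44.83 ✓.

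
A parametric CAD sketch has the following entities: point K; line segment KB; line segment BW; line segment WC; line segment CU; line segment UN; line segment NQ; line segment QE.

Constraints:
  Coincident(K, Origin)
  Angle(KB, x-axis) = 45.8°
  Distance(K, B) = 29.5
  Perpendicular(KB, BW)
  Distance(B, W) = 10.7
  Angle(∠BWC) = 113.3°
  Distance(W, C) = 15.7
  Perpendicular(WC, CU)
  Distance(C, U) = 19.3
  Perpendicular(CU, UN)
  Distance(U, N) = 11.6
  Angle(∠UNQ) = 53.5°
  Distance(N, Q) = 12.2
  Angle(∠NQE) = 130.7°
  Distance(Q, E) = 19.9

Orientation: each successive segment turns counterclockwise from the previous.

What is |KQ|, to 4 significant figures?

16.63

CU ⟂ UN, so UN runs at 22.50°; with |UN| = 11.6, N = (16.49, 9.209). ∠UNQ = 53.5° gives NQ at 149.0° from the x-axis; with |NQ| = 12.2, Q = (6.036, 15.49). Then |KQ| = |Q − K| = 16.63.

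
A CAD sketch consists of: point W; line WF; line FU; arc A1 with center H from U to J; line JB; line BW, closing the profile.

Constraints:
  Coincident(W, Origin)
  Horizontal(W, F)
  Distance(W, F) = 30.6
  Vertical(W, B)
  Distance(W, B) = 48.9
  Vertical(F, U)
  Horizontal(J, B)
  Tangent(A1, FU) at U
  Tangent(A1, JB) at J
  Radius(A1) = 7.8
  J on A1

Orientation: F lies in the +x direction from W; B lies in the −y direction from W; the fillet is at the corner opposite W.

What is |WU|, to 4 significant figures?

51.24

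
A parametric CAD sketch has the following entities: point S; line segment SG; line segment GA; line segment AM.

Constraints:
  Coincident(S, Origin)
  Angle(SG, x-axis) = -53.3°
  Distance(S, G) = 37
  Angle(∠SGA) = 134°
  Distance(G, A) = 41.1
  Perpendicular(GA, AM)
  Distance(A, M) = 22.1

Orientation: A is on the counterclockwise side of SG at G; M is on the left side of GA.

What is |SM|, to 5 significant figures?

66.955

S is at the origin; SG runs at -53.3° with length 37.0, so G = 37.0·(cos -53.3°, sin -53.3°) = (22.112, -29.666). ∠SGA = 134.0°, so GA runs at -53.3° + (180° − 134.0°) = -7.3000° from the x-axis; with |GA| = 41.1, A = G + 41.1·(cos -7.3000°, sin -7.3000°) = (62.879, -34.888). GA is perpendicular to AM; with |AM| = 22.1 on the left of GA, M = A + 22.1·(0.12706, 0.99189) = (65.687, -12.967). Then |SM| = |M − S| = 66.955.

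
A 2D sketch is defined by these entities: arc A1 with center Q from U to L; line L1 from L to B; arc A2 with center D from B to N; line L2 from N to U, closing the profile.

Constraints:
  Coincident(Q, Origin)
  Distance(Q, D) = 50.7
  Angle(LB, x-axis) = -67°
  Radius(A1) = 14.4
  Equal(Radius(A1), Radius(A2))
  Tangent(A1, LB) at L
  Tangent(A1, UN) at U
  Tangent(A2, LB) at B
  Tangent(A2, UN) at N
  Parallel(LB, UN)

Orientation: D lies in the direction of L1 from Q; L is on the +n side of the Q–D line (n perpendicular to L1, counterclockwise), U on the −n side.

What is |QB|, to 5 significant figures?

52.705

The slot axis is L1's direction at -67.0°, so u = (cos -67.0°, sin -67.0°) = (0.39073, -0.92050) and n = (−sin -67.0°, cos -67.0°) = (0.92050, 0.39073). Q is at the origin and D lies 50.7 along u from Q, so D = 50.7·u = (19.810, -46.670). Tangency of A1 to both parallel lines with radius 14.4 puts L and U at Q ± 14.4·n: L = (13.255, 5.6265), U = (-13.255, -5.6265). Equal radii place B and N the same way about D: B = D + 14.4·n = (33.065, -41.043), N = D − 14.4·n = (6.5548, -52.296). Then |QB| = |B − Q| = 52.705.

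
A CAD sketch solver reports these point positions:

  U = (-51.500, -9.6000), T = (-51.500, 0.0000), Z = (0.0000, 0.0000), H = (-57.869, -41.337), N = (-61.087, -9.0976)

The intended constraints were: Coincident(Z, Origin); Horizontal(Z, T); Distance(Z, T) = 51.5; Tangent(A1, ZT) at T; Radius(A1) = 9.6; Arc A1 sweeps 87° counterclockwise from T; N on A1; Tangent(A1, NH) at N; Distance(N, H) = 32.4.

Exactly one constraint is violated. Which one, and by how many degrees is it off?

Tangent(A1, NH) at N — off by 8.70°.

Z = (0.00, 0.00) ✓; Z.y = 0.00, T.y = 0.00 ✓; |ZT| = 51.50 ✓; ∠(UT, TZ) = 90.00° ✓; |UT| = 9.600 ✓; bearing(U→N) − bearing(U→T) = 87.00° ✓; |UN| = 9.600 ✓; ∠(UN, NH) = 81.30° ✗; |NH| = 32.40 ✓.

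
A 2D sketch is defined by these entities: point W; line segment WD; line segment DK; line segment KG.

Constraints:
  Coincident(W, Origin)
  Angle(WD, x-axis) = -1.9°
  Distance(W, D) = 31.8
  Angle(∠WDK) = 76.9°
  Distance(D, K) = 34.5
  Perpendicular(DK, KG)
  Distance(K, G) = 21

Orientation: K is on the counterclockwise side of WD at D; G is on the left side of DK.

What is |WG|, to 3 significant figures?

29.1

W is at the origin; WD runs at -1.9° with length 31.8, so D = 31.8·(cos -1.9°, sin -1.9°) = (31.8, -1.05). ∠WDK = 76.9°, so DK runs at -1.9° + (180° − 76.9°) = 101° from the x-axis; with |DK| = 34.5, K = D + 34.5·(cos 101°, sin 101°) = (25.1, 32.8). DK is perpendicular to KG; with |KG| = 21.0 on the left of DK, G = K + 21.0·(-0.981, -0.194) = (4.48, 28.7). Then |WG| = |G − W| = 29.1.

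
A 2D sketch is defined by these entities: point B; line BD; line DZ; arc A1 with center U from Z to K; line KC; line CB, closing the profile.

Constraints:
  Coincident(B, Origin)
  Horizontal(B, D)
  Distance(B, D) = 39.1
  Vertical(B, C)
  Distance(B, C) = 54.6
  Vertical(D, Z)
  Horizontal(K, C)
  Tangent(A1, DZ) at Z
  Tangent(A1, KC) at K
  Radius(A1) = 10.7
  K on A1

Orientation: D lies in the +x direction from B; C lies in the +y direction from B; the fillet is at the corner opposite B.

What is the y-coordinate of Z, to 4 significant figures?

43.90

B is at the origin; BD is horizontal with |BD| = 39.1 and D on the +x side, so D = (39.10, 0.000). BC is vertical with |BC| = 54.6 and C on the +y side, so C = (0.000, 54.60). The virtual corner opposite B is at (39.10, 54.60). Tangency of A1 to DZ means the radius UZ is perpendicular to DZ and A1 meets KC tangentially, so UK is at right angles to KC, with radius 10.7, so the center U sits 10.7 in from both sides at U = (28.40, 43.90). That places the tangent points at Z = (39.10, 43.90) on DZ and K = (28.40, 54.60) on KC. So Z.y = 43.90.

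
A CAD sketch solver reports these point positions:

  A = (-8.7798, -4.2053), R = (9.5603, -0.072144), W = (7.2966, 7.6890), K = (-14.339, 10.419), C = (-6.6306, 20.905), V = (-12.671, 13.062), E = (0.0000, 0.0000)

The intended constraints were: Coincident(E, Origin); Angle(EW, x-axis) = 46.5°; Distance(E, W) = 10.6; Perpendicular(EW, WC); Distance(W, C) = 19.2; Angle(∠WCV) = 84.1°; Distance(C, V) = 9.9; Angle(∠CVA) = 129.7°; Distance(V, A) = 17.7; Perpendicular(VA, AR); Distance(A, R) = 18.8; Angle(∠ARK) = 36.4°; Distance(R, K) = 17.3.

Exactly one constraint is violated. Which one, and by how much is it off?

Distance(R, K) = 17.3 — off by 8.80.

E = (0.00, 0.00) ✓; EW at 46.50° ✓; |EW| = 10.60 ✓; ∠(EW, WC) = 90.00° ✓; |WC| = 19.20 ✓; ∠WCV = 84.10° ✓; |CV| = 9.899 ✓; ∠CVA = 129.7° ✓; |VA| = 17.70 ✓; ∠(VA, AR) = 90.00° ✓; |AR| = 18.80 ✓; ∠ARK = 36.40° ✓; |RK| = 26.10 ✗.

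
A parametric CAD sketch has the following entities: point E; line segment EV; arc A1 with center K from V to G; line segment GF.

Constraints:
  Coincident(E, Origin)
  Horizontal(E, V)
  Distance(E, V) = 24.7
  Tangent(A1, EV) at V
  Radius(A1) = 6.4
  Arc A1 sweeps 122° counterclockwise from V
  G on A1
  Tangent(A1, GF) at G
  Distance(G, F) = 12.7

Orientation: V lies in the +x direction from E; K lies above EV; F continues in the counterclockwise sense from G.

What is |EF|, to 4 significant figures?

31.15

E is at the origin; E and V share the same y with |EV| = 24.7 and V on the +x side, so V = (24.70, 0.000). A1 meets EV tangentially, so KV is at right angles to EV, so K = V + (0, 6.4) = (24.70, 6.400). On A1, V sits at bearing -90° from K; a 122° counterclockwise sweep puts G at bearing 32°, so G = K + 6.4·(cos 32°, sin 32°) = (30.13, 9.791). Since A1 is tangent to GF there, KG ⟂ GF, so GF runs along (−sin 32°, cos 32°); with |GF| = 12.7, F = (23.40, 20.56). Then |EF| = |F − E| = 31.15.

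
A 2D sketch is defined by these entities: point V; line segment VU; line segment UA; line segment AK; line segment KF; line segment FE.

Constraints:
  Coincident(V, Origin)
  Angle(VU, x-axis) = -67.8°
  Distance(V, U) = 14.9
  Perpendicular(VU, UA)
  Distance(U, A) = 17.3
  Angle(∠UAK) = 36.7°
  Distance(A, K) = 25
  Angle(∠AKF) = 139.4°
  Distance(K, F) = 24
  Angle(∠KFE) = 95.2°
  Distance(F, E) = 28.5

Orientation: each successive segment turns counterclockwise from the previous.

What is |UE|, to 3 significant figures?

31.3

V is at the origin; VU runs at -67.8° with length 14.9, so U = (5.63, -13.8). The perpendicularity gives UA at right angles to VU, so UA runs at 22.2°; with |UA| = 17.3, A = (21.6, -7.26). ∠UAK = 36.7° gives AK at 166° from the x-axis; with |AK| = 25.0, K = (-2.56, -0.999). ∠AKF = 139.4° gives KF at -154° from the x-axis; with |KF| = 24.0, F = (-24.1, -11.6). ∠KFE = 95.2° gives FE at -69.1° from the x-axis; with |FE| = 28.5, E = (-13.9, -38.2). Then |UE| = |E − U| = 31.3.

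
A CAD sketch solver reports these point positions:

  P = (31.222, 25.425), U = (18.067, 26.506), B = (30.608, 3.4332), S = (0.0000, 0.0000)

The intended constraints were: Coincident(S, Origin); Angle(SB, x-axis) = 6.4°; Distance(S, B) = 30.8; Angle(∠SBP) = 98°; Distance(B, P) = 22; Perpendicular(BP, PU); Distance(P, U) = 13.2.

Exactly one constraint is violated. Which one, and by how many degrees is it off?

Perpendicular(BP, PU) — off by 3.10°.

S = (0.00, 0.00) ✓; SB at 6.400° ✓; |SB| = 30.80 ✓; ∠SBP = 98.00° ✓; |BP| = 22.00 ✓; ∠(BP, PU) = 86.90° ✗; |PU| = 13.20 ✓.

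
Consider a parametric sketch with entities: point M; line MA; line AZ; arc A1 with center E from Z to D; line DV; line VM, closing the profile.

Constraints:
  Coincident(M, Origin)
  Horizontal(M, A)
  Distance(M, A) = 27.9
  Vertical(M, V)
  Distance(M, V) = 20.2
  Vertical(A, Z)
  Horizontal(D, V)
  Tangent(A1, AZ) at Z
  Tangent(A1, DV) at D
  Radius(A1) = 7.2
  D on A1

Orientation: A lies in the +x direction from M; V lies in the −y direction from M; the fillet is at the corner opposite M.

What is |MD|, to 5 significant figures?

28.923

M is at the origin; M and A share the same y with |MA| = 27.9 and A on the +x side, so A = (27.900, 0.0000). MV is vertical with |MV| = 20.2 and V on the −y side, so V = (0.0000, -20.200). The virtual corner opposite M is at (27.900, -20.200). A1 meets AZ tangentially, so EZ is at right angles to AZ and since A1 is tangent to DV there, ED ⟂ DV, with radius 7.2, so the center E sits 7.2 in from both sides at E = (20.700, -13.000). That places the tangent points at Z = (27.900, -13.000) on AZ and D = (20.700, -20.200) on DV. Then |MD| = |D − M| = 28.923.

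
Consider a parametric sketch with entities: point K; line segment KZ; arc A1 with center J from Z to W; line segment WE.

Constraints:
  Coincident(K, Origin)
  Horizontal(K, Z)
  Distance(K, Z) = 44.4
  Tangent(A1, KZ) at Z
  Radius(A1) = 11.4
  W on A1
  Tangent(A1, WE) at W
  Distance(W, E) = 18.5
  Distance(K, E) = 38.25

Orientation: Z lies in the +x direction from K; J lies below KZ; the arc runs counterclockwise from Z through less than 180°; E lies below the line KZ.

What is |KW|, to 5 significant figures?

34.452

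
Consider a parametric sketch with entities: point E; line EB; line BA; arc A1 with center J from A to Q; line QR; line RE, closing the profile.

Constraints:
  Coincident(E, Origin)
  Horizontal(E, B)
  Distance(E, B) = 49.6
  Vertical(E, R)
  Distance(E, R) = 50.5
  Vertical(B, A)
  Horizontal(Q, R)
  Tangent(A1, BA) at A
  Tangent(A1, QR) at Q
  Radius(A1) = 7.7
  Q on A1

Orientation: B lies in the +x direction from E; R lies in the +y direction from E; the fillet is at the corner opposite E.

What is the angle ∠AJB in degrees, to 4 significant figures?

79.80°

The virtual corner opposite E is at (49.60, 50.50). A1 meets BA tangentially, so JA is at right angles to BA and the tangent condition forces JQ to be normal to QR, with radius 7.7, so the center J sits 7.7 in from both sides at J = (41.90, 42.80). That places the tangent points at A = (49.60, 42.80) on BA and Q = (41.90, 50.50) on QR. Then cos ∠AJB = JA·JB / (|JA||JB|), giving 79.80°.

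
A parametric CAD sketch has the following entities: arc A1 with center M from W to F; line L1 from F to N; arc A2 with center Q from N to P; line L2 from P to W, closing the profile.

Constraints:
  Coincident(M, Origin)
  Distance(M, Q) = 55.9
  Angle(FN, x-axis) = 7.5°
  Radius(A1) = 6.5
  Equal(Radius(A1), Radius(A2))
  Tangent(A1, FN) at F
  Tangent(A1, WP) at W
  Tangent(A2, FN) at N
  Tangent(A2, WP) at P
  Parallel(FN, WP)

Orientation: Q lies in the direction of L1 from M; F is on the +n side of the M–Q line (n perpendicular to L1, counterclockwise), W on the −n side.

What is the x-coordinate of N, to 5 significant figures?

54.573

The slot axis is L1's direction at 7.5°, so u = (cos 7.5°, sin 7.5°) = (0.99144, 0.13053) and n = (−sin 7.5°, cos 7.5°) = (-0.13053, 0.99144). M is at the origin and Q lies 55.9 along u from M, so Q = 55.9·u = (55.422, 7.2964). Tangency of A1 to both parallel lines with radius 6.5 puts F and W at M ± 6.5·n: F = (-0.84842, 6.4444), W = (0.84842, -6.4444). Equal radii place N and P the same way about Q: N = Q + 6.5·n = (54.573, 13.741), P = Q − 6.5·n = (56.270, 0.85202). So N.x = 54.573.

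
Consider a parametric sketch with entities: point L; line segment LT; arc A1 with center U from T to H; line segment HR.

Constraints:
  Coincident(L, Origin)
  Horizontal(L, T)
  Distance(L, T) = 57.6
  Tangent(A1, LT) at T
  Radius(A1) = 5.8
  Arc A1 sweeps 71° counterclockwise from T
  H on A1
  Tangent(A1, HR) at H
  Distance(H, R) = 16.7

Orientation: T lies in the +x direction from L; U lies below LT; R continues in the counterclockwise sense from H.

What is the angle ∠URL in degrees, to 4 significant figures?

105.3°

L is at the origin; LT is horizontal with |LT| = 57.6 and T on the +x side, so T = (57.60, 0.000). Tangency of A1 to LT means the radius UT is perpendicular to LT, so U = T + (0, -5.8) = (57.60, -5.800). On A1, T sits at bearing 90° from U; a 71° counterclockwise sweep puts H at bearing 161°, so H = U + 5.8·(cos 161°, sin 161°) = (52.12, -3.912). A1 meets HR tangentially, so UH is at right angles to HR, so HR runs along (−sin 161°, cos 161°); with |HR| = 16.7, R = (46.68, -19.70). Then cos ∠URL = RU·RL / (|RU||RL|), giving 105.3°.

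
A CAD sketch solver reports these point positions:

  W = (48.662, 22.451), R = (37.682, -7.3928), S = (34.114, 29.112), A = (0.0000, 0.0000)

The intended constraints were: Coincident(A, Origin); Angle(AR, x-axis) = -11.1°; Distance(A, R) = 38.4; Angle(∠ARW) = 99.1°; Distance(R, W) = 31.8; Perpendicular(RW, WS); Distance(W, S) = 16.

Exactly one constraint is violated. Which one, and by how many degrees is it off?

Perpendicular(RW, WS) — off by 4.40°.

A = (0.00, 0.00) ✓; AR at -11.10° ✓; |AR| = 38.40 ✓; ∠ARW = 99.10° ✓; |RW| = 31.80 ✓; ∠(RW, WS) = 85.60° ✗; |WS| = 16.00 ✓.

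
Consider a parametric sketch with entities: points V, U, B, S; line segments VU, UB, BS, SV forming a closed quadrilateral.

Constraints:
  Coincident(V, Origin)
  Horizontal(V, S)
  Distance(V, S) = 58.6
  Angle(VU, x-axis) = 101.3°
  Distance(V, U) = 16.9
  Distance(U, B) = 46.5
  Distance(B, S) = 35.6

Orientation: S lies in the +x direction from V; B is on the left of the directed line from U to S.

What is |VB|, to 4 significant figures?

51.28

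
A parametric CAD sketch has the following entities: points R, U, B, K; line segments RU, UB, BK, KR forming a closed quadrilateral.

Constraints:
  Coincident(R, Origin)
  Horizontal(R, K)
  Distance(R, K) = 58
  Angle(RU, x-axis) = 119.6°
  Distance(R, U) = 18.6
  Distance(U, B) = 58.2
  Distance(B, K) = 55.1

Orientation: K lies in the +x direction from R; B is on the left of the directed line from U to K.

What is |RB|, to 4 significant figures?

63.30

Checks: |UB| = 58.20 ✓; |BK| = 55.10 ✓.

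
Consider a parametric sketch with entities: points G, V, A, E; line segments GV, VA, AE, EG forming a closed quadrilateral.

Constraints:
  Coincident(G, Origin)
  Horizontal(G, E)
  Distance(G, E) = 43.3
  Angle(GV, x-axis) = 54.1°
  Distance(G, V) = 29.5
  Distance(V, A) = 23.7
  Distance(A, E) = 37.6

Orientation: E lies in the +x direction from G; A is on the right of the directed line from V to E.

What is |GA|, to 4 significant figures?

6.631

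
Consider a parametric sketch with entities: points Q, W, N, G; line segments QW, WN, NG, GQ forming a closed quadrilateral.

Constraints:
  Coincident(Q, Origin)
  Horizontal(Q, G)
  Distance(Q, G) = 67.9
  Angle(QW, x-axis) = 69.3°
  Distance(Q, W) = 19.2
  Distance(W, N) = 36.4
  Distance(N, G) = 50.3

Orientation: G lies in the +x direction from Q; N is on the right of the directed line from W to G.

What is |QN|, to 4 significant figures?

25.68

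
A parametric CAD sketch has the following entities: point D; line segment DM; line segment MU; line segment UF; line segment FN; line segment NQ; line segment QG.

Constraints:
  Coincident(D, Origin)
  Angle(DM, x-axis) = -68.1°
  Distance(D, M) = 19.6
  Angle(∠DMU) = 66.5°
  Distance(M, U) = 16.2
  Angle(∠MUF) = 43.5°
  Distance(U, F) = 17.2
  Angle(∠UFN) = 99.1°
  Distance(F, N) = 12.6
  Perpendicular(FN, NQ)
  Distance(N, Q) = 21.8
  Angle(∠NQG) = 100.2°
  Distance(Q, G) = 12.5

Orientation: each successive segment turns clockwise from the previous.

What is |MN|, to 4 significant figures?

7.553

∠MUF = 43.5° gives UF at 41.90° from the x-axis; with |UF| = 17.2, F = (3.919, -6.247). ∠UFN = 99.1° gives FN at -39.00° from the x-axis; with |FN| = 12.6, N = (13.71, -14.18). Then |MN| = |N − M| = 7.553.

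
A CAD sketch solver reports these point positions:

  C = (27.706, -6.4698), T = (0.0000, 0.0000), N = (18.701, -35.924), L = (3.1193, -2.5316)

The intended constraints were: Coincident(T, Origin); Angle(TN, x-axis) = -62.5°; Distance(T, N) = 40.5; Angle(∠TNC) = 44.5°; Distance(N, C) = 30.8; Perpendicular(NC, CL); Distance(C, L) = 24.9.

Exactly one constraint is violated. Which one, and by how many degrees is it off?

Perpendicular(NC, CL) — off by 7.90°.

T = (0.00, 0.00) ✓; TN at -62.50° ✓; |TN| = 40.50 ✓; ∠TNC = 44.50° ✓; |NC| = 30.80 ✓; ∠(NC, CL) = 97.90° ✗; |CL| = 24.90 ✓.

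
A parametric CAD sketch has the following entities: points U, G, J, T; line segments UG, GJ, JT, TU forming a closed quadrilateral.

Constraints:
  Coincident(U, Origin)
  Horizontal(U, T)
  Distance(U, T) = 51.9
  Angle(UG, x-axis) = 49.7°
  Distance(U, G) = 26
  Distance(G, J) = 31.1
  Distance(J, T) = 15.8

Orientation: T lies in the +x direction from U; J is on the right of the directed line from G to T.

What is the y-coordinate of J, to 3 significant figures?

-4.13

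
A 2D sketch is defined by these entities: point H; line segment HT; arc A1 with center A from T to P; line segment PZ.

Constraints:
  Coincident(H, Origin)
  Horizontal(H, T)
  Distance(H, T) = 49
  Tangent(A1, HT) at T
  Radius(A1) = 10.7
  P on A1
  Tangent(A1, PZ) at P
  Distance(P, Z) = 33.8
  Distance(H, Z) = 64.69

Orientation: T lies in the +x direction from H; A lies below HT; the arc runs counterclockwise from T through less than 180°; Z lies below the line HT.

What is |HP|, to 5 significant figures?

40.635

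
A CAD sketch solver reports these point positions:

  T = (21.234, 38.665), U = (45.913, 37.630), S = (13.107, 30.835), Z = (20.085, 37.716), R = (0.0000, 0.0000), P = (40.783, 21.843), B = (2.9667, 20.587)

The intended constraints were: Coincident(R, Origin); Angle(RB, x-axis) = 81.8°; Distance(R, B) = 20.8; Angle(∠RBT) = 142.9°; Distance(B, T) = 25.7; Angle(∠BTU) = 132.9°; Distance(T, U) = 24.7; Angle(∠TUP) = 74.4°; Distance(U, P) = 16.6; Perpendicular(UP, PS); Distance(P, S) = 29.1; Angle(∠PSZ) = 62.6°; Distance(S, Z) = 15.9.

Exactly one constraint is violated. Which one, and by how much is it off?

Distance(S, Z) = 15.9 — off by 6.10.

R = (0.00, 0.00) ✓; RB at 81.80° ✓; |RB| = 20.80 ✓; ∠RBT = 142.9° ✓; |BT| = 25.70 ✓; ∠BTU = 132.9° ✓; |TU| = 24.70 ✓; ∠TUP = 74.40° ✓; |UP| = 16.60 ✓; ∠(UP, PS) = 90.00° ✓; |PS| = 29.10 ✓; ∠PSZ = 62.60° ✓; |SZ| = 9.800 ✗.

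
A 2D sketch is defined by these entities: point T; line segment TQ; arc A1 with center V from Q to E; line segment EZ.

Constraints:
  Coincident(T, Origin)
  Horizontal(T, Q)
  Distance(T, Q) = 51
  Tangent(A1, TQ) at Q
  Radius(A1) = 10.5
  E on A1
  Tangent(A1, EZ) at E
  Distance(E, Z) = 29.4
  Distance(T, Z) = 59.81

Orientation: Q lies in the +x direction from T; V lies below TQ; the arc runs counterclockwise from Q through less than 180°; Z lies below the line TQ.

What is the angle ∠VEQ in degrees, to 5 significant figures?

41.947°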